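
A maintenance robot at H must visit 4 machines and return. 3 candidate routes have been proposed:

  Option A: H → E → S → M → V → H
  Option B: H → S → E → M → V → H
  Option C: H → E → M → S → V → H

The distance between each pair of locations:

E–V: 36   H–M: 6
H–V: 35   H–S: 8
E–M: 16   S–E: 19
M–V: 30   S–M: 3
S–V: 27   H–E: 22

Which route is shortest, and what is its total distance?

Shortest is Option C, total 103.

Option A: 22 + 19 + 3 + 30 + 35 = 109
Option B: 8 + 19 + 16 + 30 + 35 = 108
Option C: 22 + 16 + 3 + 27 + 35 = 103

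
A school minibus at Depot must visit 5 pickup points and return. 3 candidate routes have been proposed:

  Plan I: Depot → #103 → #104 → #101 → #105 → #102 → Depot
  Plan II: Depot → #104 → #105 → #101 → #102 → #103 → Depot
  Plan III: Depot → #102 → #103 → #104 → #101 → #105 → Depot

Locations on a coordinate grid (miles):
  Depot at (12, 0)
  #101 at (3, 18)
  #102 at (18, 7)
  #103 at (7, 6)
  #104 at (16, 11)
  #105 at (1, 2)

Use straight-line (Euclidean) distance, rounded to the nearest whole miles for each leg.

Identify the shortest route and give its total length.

Shortest is Plan III, total 72 miles.

Plan I: 8 + 10 + 15 + 16 + 18 + 9 = 76
Plan II: 12 + 17 + 16 + 19 + 11 + 8 = 83
Plan III: 9 + 11 + 10 + 15 + 16 + 11 = 72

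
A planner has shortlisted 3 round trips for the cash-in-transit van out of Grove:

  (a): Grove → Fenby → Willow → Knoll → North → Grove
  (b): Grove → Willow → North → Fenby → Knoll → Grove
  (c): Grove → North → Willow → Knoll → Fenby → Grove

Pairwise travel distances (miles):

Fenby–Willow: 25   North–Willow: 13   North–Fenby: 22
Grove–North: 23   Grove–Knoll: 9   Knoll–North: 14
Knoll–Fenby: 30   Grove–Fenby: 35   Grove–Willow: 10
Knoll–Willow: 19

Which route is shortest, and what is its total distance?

Shortest is (b), total 84 miles.

(a): 35 + 25 + 19 + 14 + 23 = 116
(b): 10 + 13 + 22 + 30 + 9 = 84
(c): 23 + 13 + 19 + 30 + 35 = 120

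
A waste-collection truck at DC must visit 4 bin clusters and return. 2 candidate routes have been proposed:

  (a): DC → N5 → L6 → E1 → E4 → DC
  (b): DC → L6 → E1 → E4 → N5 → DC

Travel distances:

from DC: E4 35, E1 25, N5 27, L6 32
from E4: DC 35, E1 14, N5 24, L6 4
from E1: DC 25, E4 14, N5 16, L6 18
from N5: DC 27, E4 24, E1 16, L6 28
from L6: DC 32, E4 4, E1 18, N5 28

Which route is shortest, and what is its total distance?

(a): 27 + 28 + 18 + 14 + 35 = 122
(b): 32 + 18 + 14 + 24 + 27 = 115

115 — (b) is the shortest.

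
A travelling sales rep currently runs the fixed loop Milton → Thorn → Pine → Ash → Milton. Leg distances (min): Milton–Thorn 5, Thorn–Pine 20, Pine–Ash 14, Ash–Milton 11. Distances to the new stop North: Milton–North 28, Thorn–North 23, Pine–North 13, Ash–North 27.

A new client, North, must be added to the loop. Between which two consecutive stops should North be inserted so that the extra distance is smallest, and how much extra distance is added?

Insertion cost between consecutive stops i–j is d(i,North) + d(North,j) − d(i,j):
  between Milton and Thorn: 28 + 23 − 5 = 46
  between Thorn and Pine: 23 + 13 − 20 = 16
  between Pine and Ash: 13 + 27 − 14 = 26
  between Ash and Milton: 27 + 28 − 11 = 44
Cheapest insertion is between Thorn and Pine, adding 16.
New total = 50 + 16 = 66.

Minimum extra distance: 16 min, inserting North between Thorn and Pine.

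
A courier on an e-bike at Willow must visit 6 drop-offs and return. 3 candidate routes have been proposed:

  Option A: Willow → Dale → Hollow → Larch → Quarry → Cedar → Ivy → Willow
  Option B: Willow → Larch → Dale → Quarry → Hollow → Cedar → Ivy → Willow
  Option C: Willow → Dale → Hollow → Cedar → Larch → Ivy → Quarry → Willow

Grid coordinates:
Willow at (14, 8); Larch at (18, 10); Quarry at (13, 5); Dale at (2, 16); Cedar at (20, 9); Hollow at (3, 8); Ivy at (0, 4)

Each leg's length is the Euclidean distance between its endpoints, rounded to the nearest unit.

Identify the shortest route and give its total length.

76 — Option C is the shortest.

Option A: 14 + 8 + 15 + 7 + 8 + 21 + 15 = 88
Option B: 4 + 17 + 16 + 10 + 17 + 21 + 15 = 100
Option C: 14 + 8 + 17 + 2 + 19 + 13 + 3 = 76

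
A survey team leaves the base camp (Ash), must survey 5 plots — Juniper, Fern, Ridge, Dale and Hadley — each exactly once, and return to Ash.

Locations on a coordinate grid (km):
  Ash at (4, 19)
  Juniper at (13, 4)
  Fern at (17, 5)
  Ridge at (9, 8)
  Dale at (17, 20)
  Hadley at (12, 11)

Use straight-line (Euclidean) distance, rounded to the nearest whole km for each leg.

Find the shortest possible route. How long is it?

Shortest round trip = 53 km.

Ash - Juniper - Fern - Ridge - Dale - Hadley - Ash: 17+4+9+14+10+11 = 65
Ash - Juniper - Fern - Ridge - Hadley - Dale - Ash: 17+4+9+4+10+13 = 57
Ash - Juniper - Fern - Dale - Ridge - Hadley - Ash: 17+4+15+14+4+11 = 65
Ash - Juniper - Fern - Dale - Hadley - Ridge - Ash: 17+4+15+10+4+12 = 62
Ash - Juniper - Fern - Hadley - Ridge - Dale - Ash: 17+4+8+4+14+13 = 60
Ash - Juniper - Fern - Hadley - Dale - Ridge - Ash: 17+4+8+10+14+12 = 65
Ash - Juniper - Ridge - Fern - Dale - Hadley - Ash: 17+6+9+15+10+11 = 68
Ash - Juniper - Ridge - Fern - Hadley - Dale - Ash: 17+6+9+8+10+13 = 63
Ash - Juniper - Ridge - Dale - Fern - Hadley - Ash: 17+6+14+15+8+11 = 71
Ash - Juniper - Ridge - Dale - Hadley - Fern - Ash: 17+6+14+10+8+19 = 74
Ash - Juniper - Ridge - Hadley - Fern - Dale - Ash: 17+6+4+8+15+13 = 63
Ash - Juniper - Ridge - Hadley - Dale - Fern - Ash: 17+6+4+10+15+19 = 71
Ash - Juniper - Dale - Fern - Ridge - Hadley - Ash: 17+16+15+9+4+11 = 72
Ash - Juniper - Dale - Fern - Hadley - Ridge - Ash: 17+16+15+8+4+12 = 72
… (46 more)
Ash - Ridge - Juniper - Fern - Hadley - Dale - Ash: 12+6+4+8+10+13 = 53  ← best
The minimum is 53.
One optimal route: Ash → Ridge → Juniper → Fern → Hadley → Dale → Ash (or its reverse).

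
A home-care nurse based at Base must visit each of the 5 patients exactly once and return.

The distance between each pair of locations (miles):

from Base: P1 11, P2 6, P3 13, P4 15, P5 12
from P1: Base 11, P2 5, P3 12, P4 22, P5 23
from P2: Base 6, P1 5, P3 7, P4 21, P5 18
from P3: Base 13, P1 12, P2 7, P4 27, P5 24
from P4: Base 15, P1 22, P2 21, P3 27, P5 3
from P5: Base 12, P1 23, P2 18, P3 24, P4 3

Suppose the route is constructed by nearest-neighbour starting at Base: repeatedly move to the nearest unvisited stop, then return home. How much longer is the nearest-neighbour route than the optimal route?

From Base: P2=6, P1=11, P5=12, P3=13, P4=15 → choose P2 (6).
From P2: P1=5, P3=7, P5=18, P4=21 → choose P1 (5).
From P1: P3=12, P4=22, P5=23 → choose P3 (12).
From P3: P5=24, P4=27 → choose P5 (24).
From P5: P4=3 → choose P4 (3).
NN route Base → P2 → P1 → P3 → P5 → P4 → Base costs 65.
Optimal: Base → P2 → P3 → P1 → P4 → P5 → Base costs 62 (by enumerating all 60 distinct tours).
Excess = 65 − 62 = 3.

The nearest-neighbour route is 3 miles longer than optimal.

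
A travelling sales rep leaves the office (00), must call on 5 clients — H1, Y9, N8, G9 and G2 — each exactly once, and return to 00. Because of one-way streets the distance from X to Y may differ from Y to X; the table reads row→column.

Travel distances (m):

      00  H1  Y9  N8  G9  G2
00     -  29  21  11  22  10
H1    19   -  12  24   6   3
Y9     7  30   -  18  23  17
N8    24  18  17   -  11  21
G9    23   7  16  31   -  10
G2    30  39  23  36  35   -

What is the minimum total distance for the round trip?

Shortest round trip = 62 m.

00-H1-Y9-N8-G9-G2-00: 29+12+18+11+10+30 = 110
00-H1-Y9-N8-G2-G9-00: 29+12+18+21+35+23 = 138
00-H1-Y9-G9-N8-G2-00: 29+12+23+31+21+30 = 146
00-H1-Y9-G9-G2-N8-00: 29+12+23+10+36+24 = 134
00-H1-Y9-G2-N8-G9-00: 29+12+17+36+11+23 = 128
00-H1-Y9-G2-G9-N8-00: 29+12+17+35+31+24 = 148
00-H1-N8-Y9-G9-G2-00: 29+24+17+23+10+30 = 133
00-H1-N8-Y9-G2-G9-00: 29+24+17+17+35+23 = 145
00-H1-N8-G9-Y9-G2-00: 29+24+11+16+17+30 = 127
00-H1-N8-G9-G2-Y9-00: 29+24+11+10+23+7 = 104
00-H1-N8-G2-Y9-G9-00: 29+24+21+23+23+23 = 143
00-H1-N8-G2-G9-Y9-00: 29+24+21+35+16+7 = 132
00-H1-G9-Y9-N8-G2-00: 29+6+16+18+21+30 = 120
00-H1-G9-Y9-G2-N8-00: 29+6+16+17+36+24 = 128
… (106 more)
00-N8-G9-H1-G2-Y9-00: 11+11+7+3+23+7 = 62  ← best
The minimum is 62.
One optimal route: 00 → N8 → G9 → H1 → G2 → Y9 → 00.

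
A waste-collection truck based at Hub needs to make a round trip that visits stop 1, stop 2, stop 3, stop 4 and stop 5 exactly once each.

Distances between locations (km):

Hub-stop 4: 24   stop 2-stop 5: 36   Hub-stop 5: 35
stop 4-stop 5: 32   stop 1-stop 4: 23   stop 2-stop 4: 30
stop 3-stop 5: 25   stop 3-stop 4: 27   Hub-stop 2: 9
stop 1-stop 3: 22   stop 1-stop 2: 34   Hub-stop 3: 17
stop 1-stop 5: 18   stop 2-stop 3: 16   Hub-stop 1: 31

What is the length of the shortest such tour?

Hub → stop 1 → stop 2 → stop 3 → stop 4 → stop 5 → Hub: 31+34+16+27+32+35 = 175
Hub → stop 1 → stop 2 → stop 3 → stop 5 → stop 4 → Hub: 31+34+16+25+32+24 = 162
Hub → stop 1 → stop 2 → stop 4 → stop 3 → stop 5 → Hub: 31+34+30+27+25+35 = 182
Hub → stop 1 → stop 2 → stop 4 → stop 5 → stop 3 → Hub: 31+34+30+32+25+17 = 169
Hub → stop 1 → stop 2 → stop 5 → stop 3 → stop 4 → Hub: 31+34+36+25+27+24 = 177
Hub → stop 1 → stop 2 → stop 5 → stop 4 → stop 3 → Hub: 31+34+36+32+27+17 = 177
Hub → stop 1 → stop 3 → stop 2 → stop 4 → stop 5 → Hub: 31+22+16+30+32+35 = 166
Hub → stop 1 → stop 3 → stop 2 → stop 5 → stop 4 → Hub: 31+22+16+36+32+24 = 161
Hub → stop 1 → stop 3 → stop 4 → stop 2 → stop 5 → Hub: 31+22+27+30+36+35 = 181
Hub → stop 1 → stop 3 → stop 4 → stop 5 → stop 2 → Hub: 31+22+27+32+36+9 = 157
Hub → stop 1 → stop 3 → stop 5 → stop 2 → stop 4 → Hub: 31+22+25+36+30+24 = 168
Hub → stop 1 → stop 3 → stop 5 → stop 4 → stop 2 → Hub: 31+22+25+32+30+9 = 149
Hub → stop 1 → stop 4 → stop 2 → stop 3 → stop 5 → Hub: 31+23+30+16+25+35 = 160
Hub → stop 1 → stop 4 → stop 2 → stop 5 → stop 3 → Hub: 31+23+30+36+25+17 = 162
… (46 more)
Hub → stop 2 → stop 3 → stop 5 → stop 1 → stop 4 → Hub: 9+16+25+18+23+24 = 115  ← best
The minimum is 115.
One optimal route: Hub → stop 2 → stop 3 → stop 5 → stop 1 → stop 4 → Hub (or its reverse).

Minimum total distance: 115 km.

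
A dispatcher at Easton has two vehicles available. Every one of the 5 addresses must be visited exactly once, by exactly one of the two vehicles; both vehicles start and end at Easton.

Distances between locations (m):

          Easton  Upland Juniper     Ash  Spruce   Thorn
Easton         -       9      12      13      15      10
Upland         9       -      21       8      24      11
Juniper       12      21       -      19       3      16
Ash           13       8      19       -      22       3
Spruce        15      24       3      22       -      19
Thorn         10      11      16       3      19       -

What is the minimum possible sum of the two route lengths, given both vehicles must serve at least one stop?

There are 2^4 − 1 = 15 ways to divide the 5 stops into two non-empty groups. For each, the best each vehicle can do is its own shortest tour through its group:
  {Upland} + {Juniper, Ash, Spruce, Thorn}: 18 + 50 = 68
  {Juniper} + {Upland, Ash, Spruce, Thorn}: 24 + 54 = 78
  {Upland, Juniper} + {Ash, Spruce, Thorn}: 42 + 50 = 92
  {Ash} + {Upland, Juniper, Spruce, Thorn}: 26 + 54 = 80
  {Upland, Ash} + {Juniper, Spruce, Thorn}: 30 + 44 = 74
  {Juniper, Ash} + {Upland, Spruce, Thorn}: 44 + 54 = 98
  … (15 splits in total)
  {Juniper, Spruce} + {Upland, Ash, Thorn}: 30 + 30 = 60  ← best
Best: vehicle 1 Easton → Juniper → Spruce → Easton = 30; vehicle 2 Easton → Upland → Ash → Thorn → Easton = 30; combined 60.

Minimum combined distance: 60 m.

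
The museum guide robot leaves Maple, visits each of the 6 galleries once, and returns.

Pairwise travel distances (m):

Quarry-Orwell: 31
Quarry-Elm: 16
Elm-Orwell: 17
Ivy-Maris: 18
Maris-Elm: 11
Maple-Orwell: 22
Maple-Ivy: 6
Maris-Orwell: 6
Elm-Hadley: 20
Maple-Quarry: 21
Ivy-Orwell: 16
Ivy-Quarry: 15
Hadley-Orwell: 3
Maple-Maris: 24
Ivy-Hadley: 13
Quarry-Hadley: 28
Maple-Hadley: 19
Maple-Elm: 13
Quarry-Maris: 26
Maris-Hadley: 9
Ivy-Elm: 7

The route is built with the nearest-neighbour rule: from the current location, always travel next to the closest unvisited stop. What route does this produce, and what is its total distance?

Maple → [Ivy:6 / Elm:13 / Hadley:19 / Quarry:21 / Orwell:22 / Maris:24] → Ivy (6)
Ivy → [Elm:7 / Hadley:13 / Quarry:15 / Orwell:16 / Maris:18] → Elm (7)
Elm → [Maris:11 / Quarry:16 / Orwell:17 / Hadley:20] → Maris (11)
Maris → [Orwell:6 / Hadley:9 / Quarry:26] → Orwell (6)
Orwell → [Hadley:3 / Quarry:31] → Hadley (3)
Hadley → [Quarry:28] → Quarry (28)
Return Quarry→Maple: 21.
Total = 6 + 7 + 11 + 6 + 3 + 28 + 21 = 82.

Total distance 82 m via the nearest-neighbour route Maple → Ivy → Elm → Maris → Orwell → Hadley → Quarry → Maple.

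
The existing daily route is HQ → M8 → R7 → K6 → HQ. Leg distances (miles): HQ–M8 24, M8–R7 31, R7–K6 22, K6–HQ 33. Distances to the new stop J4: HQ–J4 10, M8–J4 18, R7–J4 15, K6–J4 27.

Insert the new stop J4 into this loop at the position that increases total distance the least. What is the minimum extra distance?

Insertion cost between consecutive stops i–j is d(i,J4) + d(J4,j) − d(i,j):
  between HQ and M8: 10 + 18 − 24 = 4
  between M8 and R7: 18 + 15 − 31 = 2
  between R7 and K6: 15 + 27 − 22 = 20
  between K6 and HQ: 27 + 10 − 33 = 4
Cheapest insertion is between M8 and R7, adding 2.
New total = 110 + 2 = 112.

Minimum extra distance: 2 miles, inserting J4 between M8 and R7.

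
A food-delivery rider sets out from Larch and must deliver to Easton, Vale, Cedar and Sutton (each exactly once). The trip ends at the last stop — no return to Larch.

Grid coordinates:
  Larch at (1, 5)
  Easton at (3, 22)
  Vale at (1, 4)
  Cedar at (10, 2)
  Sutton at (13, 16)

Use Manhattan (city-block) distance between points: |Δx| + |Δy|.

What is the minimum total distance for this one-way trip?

There are 4! = 24 possible orderings.
Larch - Easton - Vale - Cedar - Sutton: 19+20+11+17 = 67
Larch - Easton - Vale - Sutton - Cedar: 19+20+24+17 = 80
Larch - Easton - Cedar - Vale - Sutton: 19+27+11+24 = 81
Larch - Easton - Cedar - Sutton - Vale: 19+27+17+24 = 87
Larch - Easton - Sutton - Vale - Cedar: 19+16+24+11 = 70
Larch - Easton - Sutton - Cedar - Vale: 19+16+17+11 = 63
Larch - Vale - Easton - Cedar - Sutton: 1+20+27+17 = 65
Larch - Vale - Easton - Sutton - Cedar: 1+20+16+17 = 54
Larch - Vale - Cedar - Easton - Sutton: 1+11+27+16 = 55
Larch - Vale - Cedar - Sutton - Easton: 1+11+17+16 = 45
Larch - Vale - Sutton - Easton - Cedar: 1+24+16+27 = 68
Larch - Vale - Sutton - Cedar - Easton: 1+24+17+27 = 69
Larch - Cedar - Easton - Vale - Sutton: 12+27+20+24 = 83
Larch - Cedar - Easton - Sutton - Vale: 12+27+16+24 = 79
… (10 more)
The minimum is 45.
One shortest path: Larch → Vale → Cedar → Sutton → Easton.

45 — the minimum one-way total.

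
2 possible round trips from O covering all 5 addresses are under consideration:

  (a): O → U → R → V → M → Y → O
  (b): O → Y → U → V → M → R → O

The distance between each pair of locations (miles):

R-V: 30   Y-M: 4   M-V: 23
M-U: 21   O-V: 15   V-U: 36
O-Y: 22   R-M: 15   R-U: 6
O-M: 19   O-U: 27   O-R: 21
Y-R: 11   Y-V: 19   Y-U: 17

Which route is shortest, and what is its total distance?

(a): 27 + 6 + 30 + 23 + 4 + 22 = 112
(b): 22 + 17 + 36 + 23 + 15 + 21 = 134

112 miles — (a) is the shortest.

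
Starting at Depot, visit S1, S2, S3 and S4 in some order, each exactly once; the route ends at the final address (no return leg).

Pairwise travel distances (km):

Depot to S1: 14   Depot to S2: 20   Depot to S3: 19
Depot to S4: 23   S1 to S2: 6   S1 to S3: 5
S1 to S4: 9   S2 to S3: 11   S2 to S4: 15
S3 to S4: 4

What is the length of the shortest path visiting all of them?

There are 4! = 24 possible orderings.
Depot→S1→S2→S3→S4: 14+6+11+4 = 35
Depot→S1→S2→S4→S3: 14+6+15+4 = 39
Depot→S1→S3→S2→S4: 14+5+11+15 = 45
Depot→S1→S3→S4→S2: 14+5+4+15 = 38
Depot→S1→S4→S2→S3: 14+9+15+11 = 49
Depot→S1→S4→S3→S2: 14+9+4+11 = 38
Depot→S2→S1→S3→S4: 20+6+5+4 = 35
Depot→S2→S1→S4→S3: 20+6+9+4 = 39
Depot→S2→S3→S1→S4: 20+11+5+9 = 45
Depot→S2→S3→S4→S1: 20+11+4+9 = 44
Depot→S2→S4→S1→S3: 20+15+9+5 = 49
Depot→S2→S4→S3→S1: 20+15+4+5 = 44
Depot→S3→S1→S2→S4: 19+5+6+15 = 45
Depot→S3→S1→S4→S2: 19+5+9+15 = 48
… (10 more)
The minimum is 35.
One shortest path: Depot → S1 → S2 → S3 → S4.

Minimum one-way distance = 35 km.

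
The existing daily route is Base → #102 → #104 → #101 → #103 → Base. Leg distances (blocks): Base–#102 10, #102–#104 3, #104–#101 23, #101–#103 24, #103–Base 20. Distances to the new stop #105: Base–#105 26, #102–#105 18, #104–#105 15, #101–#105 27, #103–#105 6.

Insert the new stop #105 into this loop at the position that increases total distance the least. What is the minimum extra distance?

+9 blocks — insert #105 between #101 and #103.

Insertion cost between consecutive stops i–j is d(i,#105) + d(#105,j) − d(i,j):
  between Base and #102: 26 + 18 − 10 = 34
  between #102 and #104: 18 + 15 − 3 = 30
  between #104 and #101: 15 + 27 − 23 = 19
  between #101 and #103: 27 + 6 − 24 = 9
  between #103 and Base: 6 + 26 − 20 = 12
Cheapest insertion is between #101 and #103, adding 9.
New total = 80 + 9 = 89.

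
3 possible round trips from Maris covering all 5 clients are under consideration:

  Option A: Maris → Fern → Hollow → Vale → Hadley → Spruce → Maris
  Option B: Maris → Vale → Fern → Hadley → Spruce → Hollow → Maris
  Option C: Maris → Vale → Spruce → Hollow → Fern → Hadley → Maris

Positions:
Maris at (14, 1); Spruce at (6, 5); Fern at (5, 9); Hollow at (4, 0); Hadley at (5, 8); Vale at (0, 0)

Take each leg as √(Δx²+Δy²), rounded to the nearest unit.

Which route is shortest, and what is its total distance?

43 — Option B is the shortest.

Option A: 12 + 9 + 4 + 9 + 3 + 9 = 46
Option B: 14 + 10 + 1 + 3 + 5 + 10 = 43
Option C: 14 + 8 + 5 + 9 + 1 + 11 = 48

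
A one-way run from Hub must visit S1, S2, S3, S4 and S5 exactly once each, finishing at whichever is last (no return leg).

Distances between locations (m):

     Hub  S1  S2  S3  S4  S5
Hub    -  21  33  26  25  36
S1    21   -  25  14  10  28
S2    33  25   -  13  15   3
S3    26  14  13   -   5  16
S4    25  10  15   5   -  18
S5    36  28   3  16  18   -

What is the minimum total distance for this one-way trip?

There are 5! = 120 possible orderings.
Hub - S1 - S2 - S3 - S4 - S5: 21+25+13+5+18 = 82
Hub - S1 - S2 - S3 - S5 - S4: 21+25+13+16+18 = 93
Hub - S1 - S2 - S4 - S3 - S5: 21+25+15+5+16 = 82
Hub - S1 - S2 - S4 - S5 - S3: 21+25+15+18+16 = 95
Hub - S1 - S2 - S5 - S3 - S4: 21+25+3+16+5 = 70
Hub - S1 - S2 - S5 - S4 - S3: 21+25+3+18+5 = 72
Hub - S1 - S3 - S2 - S4 - S5: 21+14+13+15+18 = 81
Hub - S1 - S3 - S2 - S5 - S4: 21+14+13+3+18 = 69
Hub - S1 - S3 - S4 - S2 - S5: 21+14+5+15+3 = 58
Hub - S1 - S3 - S4 - S5 - S2: 21+14+5+18+3 = 61
Hub - S1 - S3 - S5 - S2 - S4: 21+14+16+3+15 = 69
Hub - S1 - S3 - S5 - S4 - S2: 21+14+16+18+15 = 84
Hub - S1 - S4 - S2 - S3 - S5: 21+10+15+13+16 = 75
Hub - S1 - S4 - S2 - S5 - S3: 21+10+15+3+16 = 65
… (106 more)
Hub - S1 - S4 - S3 - S2 - S5: 21+10+5+13+3 = 52  ← best
The minimum is 52.
One shortest path: Hub → S1 → S4 → S3 → S2 → S5.

52 m — the minimum one-way total.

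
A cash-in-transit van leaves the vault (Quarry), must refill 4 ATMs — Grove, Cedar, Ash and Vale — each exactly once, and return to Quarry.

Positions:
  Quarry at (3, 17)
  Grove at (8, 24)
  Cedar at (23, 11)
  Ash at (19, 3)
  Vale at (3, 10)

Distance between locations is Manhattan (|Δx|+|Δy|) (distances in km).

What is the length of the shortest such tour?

Quarry-Grove-Cedar-Ash-Vale-Quarry: 12+28+12+23+7 = 82
Quarry-Grove-Cedar-Vale-Ash-Quarry: 12+28+21+23+30 = 114
Quarry-Grove-Ash-Cedar-Vale-Quarry: 12+32+12+21+7 = 84
Quarry-Grove-Ash-Vale-Cedar-Quarry: 12+32+23+21+26 = 114
Quarry-Grove-Vale-Cedar-Ash-Quarry: 12+19+21+12+30 = 94
Quarry-Grove-Vale-Ash-Cedar-Quarry: 12+19+23+12+26 = 92
Quarry-Cedar-Grove-Ash-Vale-Quarry: 26+28+32+23+7 = 116
Quarry-Cedar-Grove-Vale-Ash-Quarry: 26+28+19+23+30 = 126
Quarry-Cedar-Ash-Grove-Vale-Quarry: 26+12+32+19+7 = 96
Quarry-Cedar-Vale-Grove-Ash-Quarry: 26+21+19+32+30 = 128
Quarry-Ash-Grove-Cedar-Vale-Quarry: 30+32+28+21+7 = 118
Quarry-Ash-Cedar-Grove-Vale-Quarry: 30+12+28+19+7 = 96
The minimum is 82.
One optimal route: Quarry → Grove → Cedar → Ash → Vale → Quarry (or its reverse).

Minimum total distance: 82 km.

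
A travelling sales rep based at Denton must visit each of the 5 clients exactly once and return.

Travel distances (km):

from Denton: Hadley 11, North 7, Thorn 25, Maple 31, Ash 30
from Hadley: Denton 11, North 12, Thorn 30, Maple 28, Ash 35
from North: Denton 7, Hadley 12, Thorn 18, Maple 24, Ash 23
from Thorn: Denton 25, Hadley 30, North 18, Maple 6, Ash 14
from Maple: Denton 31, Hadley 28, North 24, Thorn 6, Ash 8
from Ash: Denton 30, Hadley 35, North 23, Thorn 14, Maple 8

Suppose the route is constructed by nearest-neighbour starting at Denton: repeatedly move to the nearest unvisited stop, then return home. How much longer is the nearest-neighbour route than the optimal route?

Denton: North=7, Hadley=11, Thorn=25, Ash=30, Maple=31 ⇒ North
North: Hadley=12, Thorn=18, Ash=23, Maple=24 ⇒ Hadley
Hadley: Maple=28, Thorn=30, Ash=35 ⇒ Maple
Maple: Thorn=6, Ash=8 ⇒ Thorn
Thorn: Ash=14 ⇒ Ash
NN route Denton → North → Hadley → Maple → Thorn → Ash → Denton costs 97.
Optimal: Denton → Hadley → North → Thorn → Maple → Ash → Denton costs 85 (by enumerating all 60 distinct tours).
Excess = 97 − 85 = 12.

The nearest-neighbour route is 12 km longer than optimal.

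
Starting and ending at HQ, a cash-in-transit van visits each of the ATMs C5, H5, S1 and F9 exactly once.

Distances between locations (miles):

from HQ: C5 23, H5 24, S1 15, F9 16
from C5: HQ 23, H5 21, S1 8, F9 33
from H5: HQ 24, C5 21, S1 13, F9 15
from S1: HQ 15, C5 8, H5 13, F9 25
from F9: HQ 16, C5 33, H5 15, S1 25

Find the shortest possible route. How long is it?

With 4 stops there are 4!/2 = 12 distinct round trips (a route and its reverse cost the same).
HQ→C5→H5→S1→F9→HQ: 23+21+13+25+16 = 98
HQ→C5→H5→F9→S1→HQ: 23+21+15+25+15 = 99
HQ→C5→S1→H5→F9→HQ: 23+8+13+15+16 = 75
HQ→C5→S1→F9→H5→HQ: 23+8+25+15+24 = 95
HQ→C5→F9→H5→S1→HQ: 23+33+15+13+15 = 99
HQ→C5→F9→S1→H5→HQ: 23+33+25+13+24 = 118
HQ→H5→C5→S1→F9→HQ: 24+21+8+25+16 = 94
HQ→H5→C5→F9→S1→HQ: 24+21+33+25+15 = 118
HQ→H5→S1→C5→F9→HQ: 24+13+8+33+16 = 94
HQ→H5→F9→C5→S1→HQ: 24+15+33+8+15 = 95
HQ→S1→C5→H5→F9→HQ: 15+8+21+15+16 = 75
HQ→S1→H5→C5→F9→HQ: 15+13+21+33+16 = 98
The minimum is 75.
One optimal route: HQ → C5 → S1 → H5 → F9 → HQ (or its reverse).

Shortest round trip = 75 miles.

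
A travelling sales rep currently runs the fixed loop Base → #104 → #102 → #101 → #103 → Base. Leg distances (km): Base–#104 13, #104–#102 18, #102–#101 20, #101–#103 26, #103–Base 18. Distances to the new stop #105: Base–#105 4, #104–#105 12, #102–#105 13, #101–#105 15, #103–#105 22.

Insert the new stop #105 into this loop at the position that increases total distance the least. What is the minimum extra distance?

Insertion cost between consecutive stops i–j is d(i,#105) + d(#105,j) − d(i,j):
  between Base and #104: 4 + 12 − 13 = 3
  between #104 and #102: 12 + 13 − 18 = 7
  between #102 and #101: 13 + 15 − 20 = 8
  between #101 and #103: 15 + 22 − 26 = 11
  between #103 and Base: 22 + 4 − 18 = 8
Cheapest insertion is between Base and #104, adding 3.
New total = 95 + 3 = 98.

Adding 3 km by placing #105 on the Base–#104 leg.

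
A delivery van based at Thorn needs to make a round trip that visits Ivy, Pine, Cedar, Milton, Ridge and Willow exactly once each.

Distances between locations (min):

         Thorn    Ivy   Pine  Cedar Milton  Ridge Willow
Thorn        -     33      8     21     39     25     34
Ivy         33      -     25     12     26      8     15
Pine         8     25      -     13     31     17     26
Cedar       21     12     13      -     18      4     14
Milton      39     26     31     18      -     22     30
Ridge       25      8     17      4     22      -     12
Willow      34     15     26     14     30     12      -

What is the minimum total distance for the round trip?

With 6 stops there are 6!/2 = 360 distinct round trips (a route and its reverse cost the same).
Thorn-Ivy-Pine-Cedar-Milton-Ridge-Willow-Thorn: 33+25+13+18+22+12+34 = 157
Thorn-Ivy-Pine-Cedar-Milton-Willow-Ridge-Thorn: 33+25+13+18+30+12+25 = 156
Thorn-Ivy-Pine-Cedar-Ridge-Milton-Willow-Thorn: 33+25+13+4+22+30+34 = 161
Thorn-Ivy-Pine-Cedar-Ridge-Willow-Milton-Thorn: 33+25+13+4+12+30+39 = 156
Thorn-Ivy-Pine-Cedar-Willow-Milton-Ridge-Thorn: 33+25+13+14+30+22+25 = 162
Thorn-Ivy-Pine-Cedar-Willow-Ridge-Milton-Thorn: 33+25+13+14+12+22+39 = 158
Thorn-Ivy-Pine-Milton-Cedar-Ridge-Willow-Thorn: 33+25+31+18+4+12+34 = 157
Thorn-Ivy-Pine-Milton-Cedar-Willow-Ridge-Thorn: 33+25+31+18+14+12+25 = 158
… (352 more)
Thorn-Pine-Cedar-Milton-Ivy-Willow-Ridge-Thorn: 8+13+18+26+15+12+25 = 117  ← best
The minimum is 117.
One optimal route: Thorn → Pine → Cedar → Milton → Ivy → Willow → Ridge → Thorn (or its reverse).

Shortest round trip = 117 min.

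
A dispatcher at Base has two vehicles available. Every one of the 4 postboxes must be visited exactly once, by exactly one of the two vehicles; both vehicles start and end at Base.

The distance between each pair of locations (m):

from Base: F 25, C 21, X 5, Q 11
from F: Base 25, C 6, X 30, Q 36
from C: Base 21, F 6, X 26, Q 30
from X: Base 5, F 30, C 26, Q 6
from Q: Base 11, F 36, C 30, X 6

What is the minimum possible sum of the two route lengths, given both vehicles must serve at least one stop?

Minimum combined distance: 74 m.

There are 2^3 − 1 = 7 ways to divide the 4 stops into two non-empty groups. For each, the best each vehicle can do is its own shortest tour through its group:
  {F} + {C, X, Q}: 50 + 62 = 112
  {C} + {F, X, Q}: 42 + 72 = 114
  {F, C} + {X, Q}: 52 + 22 = 74
  {X} + {F, C, Q}: 10 + 72 = 82
  {F, X} + {C, Q}: 60 + 62 = 122
  {C, X} + {F, Q}: 52 + 72 = 124
  … (7 splits in total)
Best: vehicle 1 Base → F → C → Base = 52; vehicle 2 Base → X → Q → Base = 22; combined 74.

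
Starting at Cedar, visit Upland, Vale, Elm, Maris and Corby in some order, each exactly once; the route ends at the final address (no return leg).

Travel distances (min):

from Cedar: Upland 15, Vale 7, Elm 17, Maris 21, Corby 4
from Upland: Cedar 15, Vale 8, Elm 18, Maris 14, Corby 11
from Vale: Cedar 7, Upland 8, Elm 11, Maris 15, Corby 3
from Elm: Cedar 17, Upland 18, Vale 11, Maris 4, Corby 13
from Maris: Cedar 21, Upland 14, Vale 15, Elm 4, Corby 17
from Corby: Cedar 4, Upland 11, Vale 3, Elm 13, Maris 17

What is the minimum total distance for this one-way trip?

There are 5! = 120 possible orderings.
Cedar → Upland → Vale → Elm → Maris → Corby: 15+8+11+4+17 = 55
Cedar → Upland → Vale → Elm → Corby → Maris: 15+8+11+13+17 = 64
Cedar → Upland → Vale → Maris → Elm → Corby: 15+8+15+4+13 = 55
Cedar → Upland → Vale → Maris → Corby → Elm: 15+8+15+17+13 = 68
Cedar → Upland → Vale → Corby → Elm → Maris: 15+8+3+13+4 = 43
Cedar → Upland → Vale → Corby → Maris → Elm: 15+8+3+17+4 = 47
Cedar → Upland → Elm → Vale → Maris → Corby: 15+18+11+15+17 = 76
Cedar → Upland → Elm → Vale → Corby → Maris: 15+18+11+3+17 = 64
Cedar → Upland → Elm → Maris → Vale → Corby: 15+18+4+15+3 = 55
Cedar → Upland → Elm → Maris → Corby → Vale: 15+18+4+17+3 = 57
Cedar → Upland → Elm → Corby → Vale → Maris: 15+18+13+3+15 = 64
Cedar → Upland → Elm → Corby → Maris → Vale: 15+18+13+17+15 = 78
Cedar → Upland → Maris → Vale → Elm → Corby: 15+14+15+11+13 = 68
Cedar → Upland → Maris → Vale → Corby → Elm: 15+14+15+3+13 = 60
… (106 more)
Cedar → Corby → Vale → Upland → Maris → Elm: 4+3+8+14+4 = 33  ← best
The minimum is 33.
One shortest path: Cedar → Corby → Vale → Upland → Maris → Elm.

Minimum one-way distance = 33 min.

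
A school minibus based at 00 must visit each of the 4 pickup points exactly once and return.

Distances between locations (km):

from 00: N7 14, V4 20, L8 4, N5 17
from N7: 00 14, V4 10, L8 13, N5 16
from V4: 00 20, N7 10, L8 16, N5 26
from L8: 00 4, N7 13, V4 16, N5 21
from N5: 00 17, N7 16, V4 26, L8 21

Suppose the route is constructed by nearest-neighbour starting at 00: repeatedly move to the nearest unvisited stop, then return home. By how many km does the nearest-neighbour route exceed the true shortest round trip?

00: L8=4, N7=14, N5=17, V4=20 ⇒ L8
L8: N7=13, V4=16, N5=21 ⇒ N7
N7: V4=10, N5=16 ⇒ V4
V4: N5=26 ⇒ N5
NN route 00 → L8 → N7 → V4 → N5 → 00 costs 70.
Optimal: 00 → L8 → V4 → N7 → N5 → 00 costs 63 (by enumerating all 12 distinct tours).
Excess = 70 − 63 = 7.

Excess over optimum: 7 km.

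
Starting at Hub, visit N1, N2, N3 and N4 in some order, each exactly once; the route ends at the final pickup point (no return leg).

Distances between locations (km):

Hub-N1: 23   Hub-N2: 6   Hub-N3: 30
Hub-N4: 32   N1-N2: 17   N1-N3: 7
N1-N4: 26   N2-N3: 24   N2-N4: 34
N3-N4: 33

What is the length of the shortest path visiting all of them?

63 km — the minimum one-way total.

There are 4! = 24 possible orderings.
Hub → N1 → N2 → N3 → N4: 23+17+24+33 = 97
Hub → N1 → N2 → N4 → N3: 23+17+34+33 = 107
Hub → N1 → N3 → N2 → N4: 23+7+24+34 = 88
Hub → N1 → N3 → N4 → N2: 23+7+33+34 = 97
Hub → N1 → N4 → N2 → N3: 23+26+34+24 = 107
Hub → N1 → N4 → N3 → N2: 23+26+33+24 = 106
Hub → N2 → N1 → N3 → N4: 6+17+7+33 = 63
Hub → N2 → N1 → N4 → N3: 6+17+26+33 = 82
Hub → N2 → N3 → N1 → N4: 6+24+7+26 = 63
Hub → N2 → N3 → N4 → N1: 6+24+33+26 = 89
Hub → N2 → N4 → N1 → N3: 6+34+26+7 = 73
Hub → N2 → N4 → N3 → N1: 6+34+33+7 = 80
Hub → N3 → N1 → N2 → N4: 30+7+17+34 = 88
Hub → N3 → N1 → N4 → N2: 30+7+26+34 = 97
… (10 more)
The minimum is 63.
One shortest path: Hub → N2 → N1 → N3 → N4.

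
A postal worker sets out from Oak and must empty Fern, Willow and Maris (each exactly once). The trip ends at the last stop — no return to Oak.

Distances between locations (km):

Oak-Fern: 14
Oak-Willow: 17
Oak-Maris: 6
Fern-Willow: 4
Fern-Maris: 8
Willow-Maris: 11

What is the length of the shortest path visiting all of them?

There are 3! = 6 possible orderings.
Oak → Fern → Willow → Maris: 14+4+11 = 29
Oak → Fern → Maris → Willow: 14+8+11 = 33
Oak → Willow → Fern → Maris: 17+4+8 = 29
Oak → Willow → Maris → Fern: 17+11+8 = 36
Oak → Maris → Fern → Willow: 6+8+4 = 18
Oak → Maris → Willow → Fern: 6+11+4 = 21
The minimum is 18.
One shortest path: Oak → Maris → Fern → Willow.

18 km — the minimum one-way total.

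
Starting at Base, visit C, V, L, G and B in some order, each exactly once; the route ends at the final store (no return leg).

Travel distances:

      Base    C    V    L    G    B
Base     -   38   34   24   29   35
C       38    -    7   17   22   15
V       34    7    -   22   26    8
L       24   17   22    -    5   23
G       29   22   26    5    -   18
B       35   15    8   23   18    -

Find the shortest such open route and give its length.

Shortest open route: 62.

There are 5! = 120 possible orderings.
Base→C→V→L→G→B: 38+7+22+5+18 = 90
Base→C→V→L→B→G: 38+7+22+23+18 = 108
Base→C→V→G→L→B: 38+7+26+5+23 = 99
Base→C→V→G→B→L: 38+7+26+18+23 = 112
Base→C→V→B→L→G: 38+7+8+23+5 = 81
Base→C→V→B→G→L: 38+7+8+18+5 = 76
Base→C→L→V→G→B: 38+17+22+26+18 = 121
Base→C→L→V→B→G: 38+17+22+8+18 = 103
Base→C→L→G→V→B: 38+17+5+26+8 = 94
Base→C→L→G→B→V: 38+17+5+18+8 = 86
Base→C→L→B→V→G: 38+17+23+8+26 = 112
Base→C→L→B→G→V: 38+17+23+18+26 = 122
Base→C→G→V→L→B: 38+22+26+22+23 = 131
Base→C→G→V→B→L: 38+22+26+8+23 = 117
… (106 more)
Base→L→G→B→V→C: 24+5+18+8+7 = 62  ← best
The minimum is 62.
One shortest path: Base → L → G → B → V → C.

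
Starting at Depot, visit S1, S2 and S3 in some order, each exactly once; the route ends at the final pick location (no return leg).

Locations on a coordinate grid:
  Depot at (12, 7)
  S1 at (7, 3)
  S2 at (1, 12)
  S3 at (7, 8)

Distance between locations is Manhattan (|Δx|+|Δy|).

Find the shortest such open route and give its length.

24 — the minimum one-way total.

There are 3! = 6 possible orderings.
Depot - S1 - S2 - S3: 9+15+10 = 34
Depot - S1 - S3 - S2: 9+5+10 = 24
Depot - S2 - S1 - S3: 16+15+5 = 36
Depot - S2 - S3 - S1: 16+10+5 = 31
Depot - S3 - S1 - S2: 6+5+15 = 26
Depot - S3 - S2 - S1: 6+10+15 = 31
The minimum is 24.
One shortest path: Depot → S1 → S3 → S2.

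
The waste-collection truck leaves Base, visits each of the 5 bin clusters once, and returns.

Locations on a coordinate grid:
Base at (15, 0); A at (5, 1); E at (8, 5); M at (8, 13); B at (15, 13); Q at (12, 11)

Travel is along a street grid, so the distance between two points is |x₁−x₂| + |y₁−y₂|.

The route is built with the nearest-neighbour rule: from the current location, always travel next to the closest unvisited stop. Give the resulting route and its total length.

From Base: distances to unvisited — A=11, E=12, B=13, Q=14, M=20. Nearest is A (11).
From A: distances to unvisited — E=7, M=15, Q=17, B=22. Nearest is E (7).
From E: distances to unvisited — M=8, Q=10, B=15. Nearest is M (8).
From M: distances to unvisited — Q=6, B=7. Nearest is Q (6).
From Q: distances to unvisited — B=5. Nearest is B (5).
Return B→Base: 13.
Total = 11 + 7 + 8 + 6 + 5 + 13 = 50.

50 along Base → A → E → M → Q → B → Base.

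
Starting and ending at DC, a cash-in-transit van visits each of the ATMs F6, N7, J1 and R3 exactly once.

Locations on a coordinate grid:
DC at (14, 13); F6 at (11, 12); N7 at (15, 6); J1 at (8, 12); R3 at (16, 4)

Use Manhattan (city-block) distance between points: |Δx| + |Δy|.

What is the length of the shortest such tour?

34 — the shortest possible round trip.

There are 12 distinct closed tours to check (reversals are equivalent).
DC - F6 - N7 - J1 - R3 - DC: 4+10+13+16+11 = 54
DC - F6 - N7 - R3 - J1 - DC: 4+10+3+16+7 = 40
DC - F6 - J1 - N7 - R3 - DC: 4+3+13+3+11 = 34
DC - F6 - J1 - R3 - N7 - DC: 4+3+16+3+8 = 34
DC - F6 - R3 - N7 - J1 - DC: 4+13+3+13+7 = 40
DC - F6 - R3 - J1 - N7 - DC: 4+13+16+13+8 = 54
DC - N7 - F6 - J1 - R3 - DC: 8+10+3+16+11 = 48
DC - N7 - F6 - R3 - J1 - DC: 8+10+13+16+7 = 54
DC - N7 - J1 - F6 - R3 - DC: 8+13+3+13+11 = 48
DC - N7 - R3 - F6 - J1 - DC: 8+3+13+3+7 = 34
DC - J1 - F6 - N7 - R3 - DC: 7+3+10+3+11 = 34
DC - J1 - N7 - F6 - R3 - DC: 7+13+10+13+11 = 54
The minimum is 34.
One optimal route: DC → F6 → J1 → N7 → R3 → DC (or its reverse).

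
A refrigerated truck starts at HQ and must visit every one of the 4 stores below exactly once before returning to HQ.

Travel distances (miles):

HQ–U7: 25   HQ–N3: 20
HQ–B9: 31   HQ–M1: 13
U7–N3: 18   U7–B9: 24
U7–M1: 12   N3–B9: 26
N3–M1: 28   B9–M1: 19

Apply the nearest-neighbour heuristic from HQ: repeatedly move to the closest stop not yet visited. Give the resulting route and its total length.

From HQ: distances to unvisited — M1=13, N3=20, U7=25, B9=31. Nearest is M1 (13).
From M1: distances to unvisited — U7=12, B9=19, N3=28. Nearest is U7 (12).
From U7: distances to unvisited — N3=18, B9=24. Nearest is N3 (18).
From N3: distances to unvisited — B9=26. Nearest is B9 (26).
Return B9→HQ: 31.
Total = 13 + 12 + 18 + 26 + 31 = 100.

Total distance 100 miles via the nearest-neighbour route HQ → M1 → U7 → N3 → B9 → HQ.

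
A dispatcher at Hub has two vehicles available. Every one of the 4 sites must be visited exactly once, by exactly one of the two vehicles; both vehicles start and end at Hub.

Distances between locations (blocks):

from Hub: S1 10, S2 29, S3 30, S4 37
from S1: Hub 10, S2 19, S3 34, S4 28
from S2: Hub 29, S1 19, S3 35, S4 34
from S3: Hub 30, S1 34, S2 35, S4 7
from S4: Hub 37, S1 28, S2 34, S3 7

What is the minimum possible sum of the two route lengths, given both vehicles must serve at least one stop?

Check every non-empty split of the stops between the two vehicles; for each half take its own optimal tour:
  {S1} + {S2, S3, S4}: 20 + 100 = 120
  {S2} + {S1, S3, S4}: 58 + 75 = 133
  {S1, S2} + {S3, S4}: 58 + 74 = 132
  {S3} + {S1, S2, S4}: 60 + 100 = 160
  {S1, S3} + {S2, S4}: 74 + 100 = 174
  {S2, S3} + {S1, S4}: 94 + 75 = 169
  … (7 splits in total)
Best: vehicle 1 Hub → S1 → Hub = 20; vehicle 2 Hub → S2 → S4 → S3 → Hub = 100; combined 120.

120 blocks — the smallest possible combined total.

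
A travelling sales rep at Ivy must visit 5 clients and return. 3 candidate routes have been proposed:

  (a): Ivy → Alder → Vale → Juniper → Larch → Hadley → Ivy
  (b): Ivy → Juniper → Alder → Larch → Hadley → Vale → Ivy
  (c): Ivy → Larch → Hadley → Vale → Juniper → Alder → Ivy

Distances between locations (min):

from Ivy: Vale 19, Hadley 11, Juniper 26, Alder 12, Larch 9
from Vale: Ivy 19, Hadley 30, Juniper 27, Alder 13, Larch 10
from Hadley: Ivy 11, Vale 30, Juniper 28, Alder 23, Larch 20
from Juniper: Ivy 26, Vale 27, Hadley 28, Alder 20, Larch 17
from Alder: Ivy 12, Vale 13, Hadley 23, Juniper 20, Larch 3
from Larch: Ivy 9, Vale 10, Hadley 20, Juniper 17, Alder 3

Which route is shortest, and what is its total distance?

Shortest is (a), total 100 min.

(a): 12 + 13 + 27 + 17 + 20 + 11 = 100
(b): 26 + 20 + 3 + 20 + 30 + 19 = 118
(c): 9 + 20 + 30 + 27 + 20 + 12 = 118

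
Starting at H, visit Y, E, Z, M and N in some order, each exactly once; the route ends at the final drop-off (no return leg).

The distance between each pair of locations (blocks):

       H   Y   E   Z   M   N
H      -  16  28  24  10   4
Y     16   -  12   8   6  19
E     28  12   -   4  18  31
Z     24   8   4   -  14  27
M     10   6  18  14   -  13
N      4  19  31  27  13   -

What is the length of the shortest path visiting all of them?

There are 5! = 120 possible orderings.
H - Y - E - Z - M - N: 16+12+4+14+13 = 59
H - Y - E - Z - N - M: 16+12+4+27+13 = 72
H - Y - E - M - Z - N: 16+12+18+14+27 = 87
H - Y - E - M - N - Z: 16+12+18+13+27 = 86
H - Y - E - N - Z - M: 16+12+31+27+14 = 100
H - Y - E - N - M - Z: 16+12+31+13+14 = 86
H - Y - Z - E - M - N: 16+8+4+18+13 = 59
H - Y - Z - E - N - M: 16+8+4+31+13 = 72
H - Y - Z - M - E - N: 16+8+14+18+31 = 87
H - Y - Z - M - N - E: 16+8+14+13+31 = 82
H - Y - Z - N - E - M: 16+8+27+31+18 = 100
H - Y - Z - N - M - E: 16+8+27+13+18 = 82
H - Y - M - E - Z - N: 16+6+18+4+27 = 71
H - Y - M - E - N - Z: 16+6+18+31+27 = 98
… (106 more)
H - N - M - Y - Z - E: 4+13+6+8+4 = 35  ← best
The minimum is 35.
One shortest path: H → N → M → Y → Z → E.

Minimum one-way distance = 35 blocks.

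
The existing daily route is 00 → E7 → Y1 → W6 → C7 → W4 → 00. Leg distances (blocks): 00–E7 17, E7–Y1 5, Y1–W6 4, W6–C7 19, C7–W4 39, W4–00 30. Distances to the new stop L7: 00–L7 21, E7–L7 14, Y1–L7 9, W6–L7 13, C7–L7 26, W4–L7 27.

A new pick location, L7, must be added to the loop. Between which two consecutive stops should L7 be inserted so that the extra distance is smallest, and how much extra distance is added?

Minimum extra distance: 14 blocks, inserting L7 between C7 and W4.

Insertion cost between consecutive stops i–j is d(i,L7) + d(L7,j) − d(i,j):
  between 00 and E7: 21 + 14 − 17 = 18
  between E7 and Y1: 14 + 9 − 5 = 18
  between Y1 and W6: 9 + 13 − 4 = 18
  between W6 and C7: 13 + 26 − 19 = 20
  between C7 and W4: 26 + 27 − 39 = 14
  between W4 and 00: 27 + 21 − 30 = 18
Cheapest insertion is between C7 and W4, adding 14.
New total = 114 + 14 = 128.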